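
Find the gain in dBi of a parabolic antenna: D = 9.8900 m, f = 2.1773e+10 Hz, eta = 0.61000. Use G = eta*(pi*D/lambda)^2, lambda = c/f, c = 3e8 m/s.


lambda = c / f = 3.0000e+08 / 2.1773e+10 = 0.01377853 m
G_linear = 0.61000 * (pi * 9.8900 / 0.01377853)^2 = 3.101819e+06
G_dBi = 10 * log10(3.101819e+06) = 64.92 dBi

64.92 dBi


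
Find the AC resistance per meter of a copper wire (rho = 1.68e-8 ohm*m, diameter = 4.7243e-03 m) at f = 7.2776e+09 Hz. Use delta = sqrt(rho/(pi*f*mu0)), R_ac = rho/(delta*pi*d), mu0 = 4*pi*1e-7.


delta = sqrt(1.68e-8 / (pi * 7.2776e+09 * 4*pi*1e-7)) = 7.646817e-07 m
R_ac = 1.68e-8 / (7.646817e-07 * pi * 4.7243e-03) = 1.480 ohm/m

1.480 ohm/m


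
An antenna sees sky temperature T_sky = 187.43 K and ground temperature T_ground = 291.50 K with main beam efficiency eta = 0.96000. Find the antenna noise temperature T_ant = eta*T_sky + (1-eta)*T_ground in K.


T_ant = 0.96000 * 187.43 + (1 - 0.96000) * 291.50 = 191.6 K

191.6 K


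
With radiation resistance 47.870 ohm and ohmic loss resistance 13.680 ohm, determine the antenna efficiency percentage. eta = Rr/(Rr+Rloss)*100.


eta = 47.870 / (47.870 + 13.680) * 100 = 77.77%

77.77%


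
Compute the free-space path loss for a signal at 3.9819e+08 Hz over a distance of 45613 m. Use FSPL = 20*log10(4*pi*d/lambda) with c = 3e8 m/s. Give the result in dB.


lambda = c / f = 3.0000e+08 / 3.9819e+08 = 0.7534092 m
FSPL = 20 * log10(4*pi*45613/0.7534092) = 117.6 dB

117.6 dB


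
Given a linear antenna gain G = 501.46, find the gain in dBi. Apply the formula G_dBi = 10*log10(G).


G_dBi = 10 * log10(501.46) = 27.00 dBi

27.00 dBi


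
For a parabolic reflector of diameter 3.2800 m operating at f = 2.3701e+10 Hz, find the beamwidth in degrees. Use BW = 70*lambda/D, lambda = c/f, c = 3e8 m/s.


lambda = c / f = 3.0000e+08 / 2.3701e+10 = 0.01265769 m
BW = 70 * 0.01265769 / 3.2800 = 0.2701 deg

0.2701 deg


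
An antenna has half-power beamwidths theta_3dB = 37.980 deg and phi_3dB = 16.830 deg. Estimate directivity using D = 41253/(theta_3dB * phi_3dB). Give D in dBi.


D_linear = 41253 / (37.980 * 16.830) = 64.53814
D_dBi = 10 * log10(64.53814) = 18.10 dBi

18.10 dBi


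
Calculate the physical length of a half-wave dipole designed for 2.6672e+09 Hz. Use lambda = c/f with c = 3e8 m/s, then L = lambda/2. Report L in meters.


lambda = c / f = 3.0000e+08 / 2.6672e+09 = 0.1124775 m
L = lambda / 2 = 0.1124775 / 2 = 0.05624 m

0.05624 m


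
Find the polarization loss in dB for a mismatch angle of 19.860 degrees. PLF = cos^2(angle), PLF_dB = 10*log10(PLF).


PLF_linear = cos^2(19.860 deg) = 0.8845883
PLF_dB = 10 * log10(0.8845883) = -0.5326 dB

-0.5326 dB


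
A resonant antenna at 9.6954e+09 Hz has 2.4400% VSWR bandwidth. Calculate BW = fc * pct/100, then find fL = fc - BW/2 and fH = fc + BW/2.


BW = 9.6954e+09 * 2.4400/100 = 2.365678e+08 Hz
fL = 9.6954e+09 - 2.365678e+08/2 = 9.577e+09 Hz
fH = 9.6954e+09 + 2.365678e+08/2 = 9.814e+09 Hz

BW=2.366e+08 Hz, fL=9.577e+09 Hz, fH=9.814e+09 Hz


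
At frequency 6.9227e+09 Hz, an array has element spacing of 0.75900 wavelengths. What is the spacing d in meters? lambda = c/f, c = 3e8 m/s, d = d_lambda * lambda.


lambda = c / f = 3.0000e+08 / 6.9227e+09 = 0.04333569 m
d = 0.75900 * 0.04333569 = 0.03289 m

0.03289 m


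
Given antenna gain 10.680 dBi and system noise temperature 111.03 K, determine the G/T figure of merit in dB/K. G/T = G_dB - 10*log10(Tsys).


G/T = 10.680 - 10*log10(111.03) = 10.680 - 20.45440 = -9.774 dB/K

-9.774 dB/K


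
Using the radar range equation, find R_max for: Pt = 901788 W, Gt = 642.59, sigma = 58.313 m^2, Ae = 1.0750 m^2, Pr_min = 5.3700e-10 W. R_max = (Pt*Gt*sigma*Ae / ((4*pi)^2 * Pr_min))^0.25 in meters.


R^4 = 901788*642.59*58.313*1.0750 / ((4*pi)^2 * 5.3700e-10) = 4.283692e+17
R_max = 4.283692e+17^0.25 = 25583 m

25583 m


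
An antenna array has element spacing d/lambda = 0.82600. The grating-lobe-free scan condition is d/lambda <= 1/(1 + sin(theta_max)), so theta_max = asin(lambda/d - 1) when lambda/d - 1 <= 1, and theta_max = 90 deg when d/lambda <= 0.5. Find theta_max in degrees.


lambda/d - 1 = 1/0.82600 - 1 = 0.2106538
theta_max = asin(0.2106538) = 12.16 deg

12.16 deg


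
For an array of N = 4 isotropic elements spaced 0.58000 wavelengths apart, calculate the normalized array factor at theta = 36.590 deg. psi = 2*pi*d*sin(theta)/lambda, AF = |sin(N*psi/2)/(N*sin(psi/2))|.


psi = 2*pi*0.58000*sin(36.590 deg) = 2.172280 rad
AF = |sin(4*2.172280/2) / (4*sin(2.172280/2))| = 0.2636

0.2636


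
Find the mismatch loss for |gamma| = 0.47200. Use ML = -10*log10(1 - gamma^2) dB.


ML = -10 * log10(1 - 0.47200^2) = -10 * log10(0.777216) = 1.095 dB

1.095 dB


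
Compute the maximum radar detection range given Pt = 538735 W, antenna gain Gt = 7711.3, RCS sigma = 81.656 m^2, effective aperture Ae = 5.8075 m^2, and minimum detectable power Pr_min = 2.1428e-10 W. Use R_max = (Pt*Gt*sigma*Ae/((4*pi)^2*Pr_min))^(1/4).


R^4 = 538735*7711.3*81.656*5.8075 / ((4*pi)^2 * 2.1428e-10) = 5.822088e+19
R_max = 5.822088e+19^0.25 = 87351 m

87351 m


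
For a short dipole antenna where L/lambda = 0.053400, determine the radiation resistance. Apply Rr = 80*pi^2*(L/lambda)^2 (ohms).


Rr = 80 * pi^2 * (0.053400)^2 = 80 * 9.869604 * 2.851560e-03 = 2.252 ohm

2.252 ohm


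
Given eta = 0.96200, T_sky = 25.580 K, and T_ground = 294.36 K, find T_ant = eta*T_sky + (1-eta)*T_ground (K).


T_ant = 0.96200 * 25.580 + (1 - 0.96200) * 294.36 = 35.79 K

35.79 K


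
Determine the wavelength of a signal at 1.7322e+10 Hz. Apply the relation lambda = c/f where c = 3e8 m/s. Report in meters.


lambda = c / f = 3.0000e+08 / 1.7322e+10 = 0.01732 m

0.01732 m


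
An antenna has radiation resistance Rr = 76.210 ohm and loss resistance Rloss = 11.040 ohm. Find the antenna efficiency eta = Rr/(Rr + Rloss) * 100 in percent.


eta = 76.210 / (76.210 + 11.040) * 100 = 87.35%

87.35%


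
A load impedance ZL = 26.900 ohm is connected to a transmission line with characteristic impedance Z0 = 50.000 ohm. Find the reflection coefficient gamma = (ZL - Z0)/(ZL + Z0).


gamma = (26.900 - 50.000) / (26.900 + 50.000) = -0.3004

-0.3004


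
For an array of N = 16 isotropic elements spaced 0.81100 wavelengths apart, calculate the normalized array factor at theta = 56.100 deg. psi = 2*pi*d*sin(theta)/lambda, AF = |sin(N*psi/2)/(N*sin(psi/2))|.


psi = 2*pi*0.81100*sin(56.100 deg) = 4.229463 rad
AF = |sin(16*4.229463/2) / (16*sin(4.229463/2))| = 0.04826

0.04826


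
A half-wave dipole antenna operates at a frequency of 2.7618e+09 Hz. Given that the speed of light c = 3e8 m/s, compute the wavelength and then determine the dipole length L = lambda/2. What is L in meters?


lambda = c / f = 3.0000e+08 / 2.7618e+09 = 0.1086248 m
L = lambda / 2 = 0.1086248 / 2 = 0.05431 m

0.05431 m


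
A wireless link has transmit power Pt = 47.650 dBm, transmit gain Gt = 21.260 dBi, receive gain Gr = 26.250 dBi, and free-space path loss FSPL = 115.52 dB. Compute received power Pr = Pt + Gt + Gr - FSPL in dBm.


Pr = 47.650 + 21.260 + 26.250 - 115.52 = -20.36 dBm

-20.36 dBm


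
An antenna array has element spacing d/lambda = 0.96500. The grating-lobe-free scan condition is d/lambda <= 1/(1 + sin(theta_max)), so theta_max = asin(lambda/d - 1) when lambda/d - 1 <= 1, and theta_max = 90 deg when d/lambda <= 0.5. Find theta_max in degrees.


lambda/d - 1 = 1/0.96500 - 1 = 0.03626943
theta_max = asin(0.03626943) = 2.079 deg

2.079 deg


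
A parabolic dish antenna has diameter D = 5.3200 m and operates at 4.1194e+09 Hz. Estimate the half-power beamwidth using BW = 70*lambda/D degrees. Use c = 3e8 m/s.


lambda = c / f = 3.0000e+08 / 4.1194e+09 = 0.07282614 m
BW = 70 * 0.07282614 / 5.3200 = 0.9582 deg

0.9582 deg


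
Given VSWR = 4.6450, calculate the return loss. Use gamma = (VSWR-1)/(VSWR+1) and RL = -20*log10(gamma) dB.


gamma = (4.6450 - 1) / (4.6450 + 1) = 0.6457042
RL = -20 * log10(0.6457042) = 3.799 dB

3.799 dB


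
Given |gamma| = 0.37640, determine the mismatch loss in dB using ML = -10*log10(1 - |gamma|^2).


ML = -10 * log10(1 - 0.37640^2) = -10 * log10(0.85832304) = 0.6635 dB

0.6635 dB


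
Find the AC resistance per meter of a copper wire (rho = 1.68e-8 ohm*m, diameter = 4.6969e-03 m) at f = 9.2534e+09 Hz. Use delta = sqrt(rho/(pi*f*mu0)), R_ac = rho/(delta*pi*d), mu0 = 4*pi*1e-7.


delta = sqrt(1.68e-8 / (pi * 9.2534e+09 * 4*pi*1e-7)) = 6.781474e-07 m
R_ac = 1.68e-8 / (6.781474e-07 * pi * 4.6969e-03) = 1.679 ohm/m

1.679 ohm/m


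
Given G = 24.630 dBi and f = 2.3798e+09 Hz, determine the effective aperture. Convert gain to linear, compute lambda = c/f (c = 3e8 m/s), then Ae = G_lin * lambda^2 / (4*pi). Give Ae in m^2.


lambda = c / f = 3.0000e+08 / 2.3798e+09 = 0.1260610 m
G_linear = 10^(24.630/10) = 290.4023
Ae = G_linear * lambda^2 / (4*pi) = 290.4023 * 0.1260610^2 / (4*pi) = 0.3672 m^2

0.3672 m^2


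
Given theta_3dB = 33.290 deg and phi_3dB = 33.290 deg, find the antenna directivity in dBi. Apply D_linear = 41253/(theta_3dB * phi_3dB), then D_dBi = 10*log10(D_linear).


D_linear = 41253 / (33.290 * 33.290) = 37.22442
D_dBi = 10 * log10(37.22442) = 15.71 dBi

15.71 dBi


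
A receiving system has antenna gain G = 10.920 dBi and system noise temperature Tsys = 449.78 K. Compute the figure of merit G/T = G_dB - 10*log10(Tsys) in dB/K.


G/T = 10.920 - 10*log10(449.78) = 10.920 - 26.53000 = -15.61 dB/K

-15.61 dB/K


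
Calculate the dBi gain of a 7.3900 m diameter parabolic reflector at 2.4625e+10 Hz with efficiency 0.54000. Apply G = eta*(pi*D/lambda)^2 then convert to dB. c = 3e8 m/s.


lambda = c / f = 3.0000e+08 / 2.4625e+10 = 0.01218274 m
G_linear = 0.54000 * (pi * 7.3900 / 0.01218274)^2 = 1.961067e+06
G_dBi = 10 * log10(1.961067e+06) = 62.92 dBi

62.92 dBi


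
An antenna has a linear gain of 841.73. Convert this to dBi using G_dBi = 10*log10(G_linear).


G_dBi = 10 * log10(841.73) = 29.25 dBi

29.25 dBi


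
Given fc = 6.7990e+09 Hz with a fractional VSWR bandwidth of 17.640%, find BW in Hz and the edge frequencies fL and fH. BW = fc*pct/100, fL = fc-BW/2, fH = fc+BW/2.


BW = 6.7990e+09 * 17.640/100 = 1.199344e+09 Hz
fL = 6.7990e+09 - 1.199344e+09/2 = 6.199e+09 Hz
fH = 6.7990e+09 + 1.199344e+09/2 = 7.399e+09 Hz

BW=1.199e+09 Hz, fL=6.199e+09 Hz, fH=7.399e+09 Hz


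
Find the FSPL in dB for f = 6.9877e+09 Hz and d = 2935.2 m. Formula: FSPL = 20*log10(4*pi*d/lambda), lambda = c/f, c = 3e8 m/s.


lambda = c / f = 3.0000e+08 / 6.9877e+09 = 0.04293258 m
FSPL = 20 * log10(4*pi*2935.2/0.04293258) = 118.7 dB

118.7 dB


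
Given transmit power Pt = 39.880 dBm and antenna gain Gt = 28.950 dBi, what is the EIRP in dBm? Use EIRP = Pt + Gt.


EIRP = Pt + Gt = 39.880 + 28.950 = 68.83 dBm

68.83 dBm


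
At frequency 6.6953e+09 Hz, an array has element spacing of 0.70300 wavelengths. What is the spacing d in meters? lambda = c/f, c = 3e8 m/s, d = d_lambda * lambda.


lambda = c / f = 3.0000e+08 / 6.6953e+09 = 0.04480755 m
d = 0.70300 * 0.04480755 = 0.03150 m

0.03150 m


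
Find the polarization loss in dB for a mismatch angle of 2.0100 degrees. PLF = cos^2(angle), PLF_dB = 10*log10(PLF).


PLF_linear = cos^2(2.0100 deg) = 0.9987698
PLF_dB = 10 * log10(0.9987698) = -5.346e-03 dB

-5.346e-03 dB


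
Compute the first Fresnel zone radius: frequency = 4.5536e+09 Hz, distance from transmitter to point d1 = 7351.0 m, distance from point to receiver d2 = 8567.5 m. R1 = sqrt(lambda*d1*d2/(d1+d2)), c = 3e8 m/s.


lambda = c / f = 3.0000e+08 / 4.5536e+09 = 0.06588194 m
R1 = sqrt(0.06588194 * 7351.0 * 8567.5 / (7351.0 + 8567.5)) = 16.14 m

16.14 m


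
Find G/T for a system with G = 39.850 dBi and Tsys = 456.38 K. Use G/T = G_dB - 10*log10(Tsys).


G/T = 39.850 - 10*log10(456.38) = 39.850 - 26.59327 = 13.26 dB/K

13.26 dB/K


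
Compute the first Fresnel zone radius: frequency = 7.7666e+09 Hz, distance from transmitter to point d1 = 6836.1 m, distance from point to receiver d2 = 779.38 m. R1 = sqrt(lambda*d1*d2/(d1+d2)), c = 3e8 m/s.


lambda = c / f = 3.0000e+08 / 7.7666e+09 = 0.03862694 m
R1 = sqrt(0.03862694 * 6836.1 * 779.38 / (6836.1 + 779.38)) = 5.198 m

5.198 m


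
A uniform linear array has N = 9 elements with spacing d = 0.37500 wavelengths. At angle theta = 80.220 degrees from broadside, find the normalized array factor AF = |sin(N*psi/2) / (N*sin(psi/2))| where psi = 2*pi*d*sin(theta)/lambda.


psi = 2*pi*0.37500*sin(80.220 deg) = 2.321953 rad
AF = |sin(9*2.321953/2) / (9*sin(2.321953/2))| = 0.1035

0.1035


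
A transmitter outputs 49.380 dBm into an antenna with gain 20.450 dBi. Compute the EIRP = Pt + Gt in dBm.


EIRP = Pt + Gt = 49.380 + 20.450 = 69.83 dBm

69.83 dBm


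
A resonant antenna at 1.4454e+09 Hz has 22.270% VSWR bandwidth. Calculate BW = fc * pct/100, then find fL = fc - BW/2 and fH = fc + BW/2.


BW = 1.4454e+09 * 22.270/100 = 3.218906e+08 Hz
fL = 1.4454e+09 - 3.218906e+08/2 = 1.284e+09 Hz
fH = 1.4454e+09 + 3.218906e+08/2 = 1.606e+09 Hz

BW=3.219e+08 Hz, fL=1.284e+09 Hz, fH=1.606e+09 Hz


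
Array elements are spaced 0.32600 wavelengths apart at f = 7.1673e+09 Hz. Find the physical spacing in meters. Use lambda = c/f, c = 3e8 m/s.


lambda = c / f = 3.0000e+08 / 7.1673e+09 = 0.04185677 m
d = 0.32600 * 0.04185677 = 0.01365 m

0.01365 m


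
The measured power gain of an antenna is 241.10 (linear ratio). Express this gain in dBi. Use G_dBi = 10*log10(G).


G_dBi = 10 * log10(241.10) = 23.82 dBi

23.82 dBi


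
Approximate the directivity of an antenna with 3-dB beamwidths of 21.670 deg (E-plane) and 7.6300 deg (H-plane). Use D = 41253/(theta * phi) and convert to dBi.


D_linear = 41253 / (21.670 * 7.6300) = 249.5009
D_dBi = 10 * log10(249.5009) = 23.97 dBi

23.97 dBi


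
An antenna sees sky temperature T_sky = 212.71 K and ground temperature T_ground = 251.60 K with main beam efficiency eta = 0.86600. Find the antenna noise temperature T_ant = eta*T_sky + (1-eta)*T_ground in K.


T_ant = 0.86600 * 212.71 + (1 - 0.86600) * 251.60 = 217.9 K

217.9 K


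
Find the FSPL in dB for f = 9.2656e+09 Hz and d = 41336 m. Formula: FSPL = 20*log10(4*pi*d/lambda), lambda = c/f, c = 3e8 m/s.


lambda = c / f = 3.0000e+08 / 9.2656e+09 = 0.03237783 m
FSPL = 20 * log10(4*pi*41336/0.03237783) = 144.1 dB

144.1 dB


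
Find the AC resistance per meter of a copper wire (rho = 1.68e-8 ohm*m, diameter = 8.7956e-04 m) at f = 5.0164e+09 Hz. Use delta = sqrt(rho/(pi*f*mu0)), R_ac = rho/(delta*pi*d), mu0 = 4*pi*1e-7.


delta = sqrt(1.68e-8 / (pi * 5.0164e+09 * 4*pi*1e-7)) = 9.210404e-07 m
R_ac = 1.68e-8 / (9.210404e-07 * pi * 8.7956e-04) = 6.601 ohm/m

6.601 ohm/m


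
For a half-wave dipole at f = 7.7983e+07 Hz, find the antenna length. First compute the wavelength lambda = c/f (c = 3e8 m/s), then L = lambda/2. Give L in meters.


lambda = c / f = 3.0000e+08 / 7.7983e+07 = 3.846992 m
L = lambda / 2 = 3.846992 / 2 = 1.923 m

1.923 m


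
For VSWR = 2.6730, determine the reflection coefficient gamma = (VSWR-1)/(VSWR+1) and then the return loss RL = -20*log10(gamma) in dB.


gamma = (2.6730 - 1) / (2.6730 + 1) = 0.4554860
RL = -20 * log10(0.4554860) = 6.830 dB

6.830 dB


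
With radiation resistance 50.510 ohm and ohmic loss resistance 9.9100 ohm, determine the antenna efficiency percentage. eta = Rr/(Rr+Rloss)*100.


eta = 50.510 / (50.510 + 9.9100) * 100 = 83.60%

83.60%


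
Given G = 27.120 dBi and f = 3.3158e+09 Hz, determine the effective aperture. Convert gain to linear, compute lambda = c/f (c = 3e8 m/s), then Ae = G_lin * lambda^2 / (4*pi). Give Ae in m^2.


lambda = c / f = 3.0000e+08 / 3.3158e+09 = 0.09047590 m
G_linear = 10^(27.120/10) = 515.2286
Ae = G_linear * lambda^2 / (4*pi) = 515.2286 * 0.09047590^2 / (4*pi) = 0.3356 m^2

0.3356 m^2


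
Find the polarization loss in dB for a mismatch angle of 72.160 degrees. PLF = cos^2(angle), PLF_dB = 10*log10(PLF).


PLF_linear = cos^2(72.160 deg) = 0.09385641
PLF_dB = 10 * log10(0.09385641) = -10.28 dB

-10.28 dB


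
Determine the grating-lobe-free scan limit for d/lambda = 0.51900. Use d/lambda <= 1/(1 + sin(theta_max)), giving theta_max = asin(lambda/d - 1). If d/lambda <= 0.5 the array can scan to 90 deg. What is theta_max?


lambda/d - 1 = 1/0.51900 - 1 = 0.9267823
theta_max = asin(0.9267823) = 67.94 deg

67.94 deg


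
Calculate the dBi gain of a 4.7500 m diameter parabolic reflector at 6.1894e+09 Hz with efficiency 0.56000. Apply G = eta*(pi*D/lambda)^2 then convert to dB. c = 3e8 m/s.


lambda = c / f = 3.0000e+08 / 6.1894e+09 = 0.04846996 m
G_linear = 0.56000 * (pi * 4.7500 / 0.04846996)^2 = 53079.85
G_dBi = 10 * log10(53079.85) = 47.25 dBi

47.25 dBi


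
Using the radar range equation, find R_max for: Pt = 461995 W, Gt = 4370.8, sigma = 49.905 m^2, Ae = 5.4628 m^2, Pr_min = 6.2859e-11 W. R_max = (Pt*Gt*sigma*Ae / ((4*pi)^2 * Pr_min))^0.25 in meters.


R^4 = 461995*4370.8*49.905*5.4628 / ((4*pi)^2 * 6.2859e-11) = 5.545879e+19
R_max = 5.545879e+19^0.25 = 86296 m

86296 m


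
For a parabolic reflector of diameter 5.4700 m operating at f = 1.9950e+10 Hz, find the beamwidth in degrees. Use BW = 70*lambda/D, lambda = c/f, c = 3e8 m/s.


lambda = c / f = 3.0000e+08 / 1.9950e+10 = 0.01503759 m
BW = 70 * 0.01503759 / 5.4700 = 0.1924 deg

0.1924 deg


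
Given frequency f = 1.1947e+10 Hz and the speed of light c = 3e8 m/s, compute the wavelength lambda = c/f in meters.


lambda = c / f = 3.0000e+08 / 1.1947e+10 = 0.02511 m

0.02511 m


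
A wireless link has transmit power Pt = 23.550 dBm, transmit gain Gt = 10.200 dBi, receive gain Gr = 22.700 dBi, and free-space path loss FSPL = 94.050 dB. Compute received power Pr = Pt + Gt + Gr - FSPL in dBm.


Pr = 23.550 + 10.200 + 22.700 - 94.050 = -37.60 dBm

-37.60 dBm


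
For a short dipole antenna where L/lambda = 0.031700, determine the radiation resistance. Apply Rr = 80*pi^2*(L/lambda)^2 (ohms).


Rr = 80 * pi^2 * (0.031700)^2 = 80 * 9.869604 * 1.004890e-03 = 0.7934 ohm

0.7934 ohm


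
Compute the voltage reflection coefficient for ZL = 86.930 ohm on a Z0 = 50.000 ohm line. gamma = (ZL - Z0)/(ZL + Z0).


gamma = (86.930 - 50.000) / (86.930 + 50.000) = 0.2697

0.2697


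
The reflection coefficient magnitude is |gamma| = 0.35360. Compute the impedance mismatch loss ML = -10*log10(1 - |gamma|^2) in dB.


ML = -10 * log10(1 - 0.35360^2) = -10 * log10(0.87496704) = 0.5801 dB

0.5801 dB


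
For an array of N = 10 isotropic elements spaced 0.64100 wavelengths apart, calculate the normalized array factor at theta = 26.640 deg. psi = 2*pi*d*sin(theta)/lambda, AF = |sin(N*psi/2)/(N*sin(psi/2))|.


psi = 2*pi*0.64100*sin(26.640 deg) = 1.805873 rad
AF = |sin(10*1.805873/2) / (10*sin(1.805873/2))| = 0.04906

0.04906


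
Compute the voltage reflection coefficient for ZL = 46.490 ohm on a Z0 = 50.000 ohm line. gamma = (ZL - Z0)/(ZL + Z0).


gamma = (46.490 - 50.000) / (46.490 + 50.000) = -0.03638

-0.03638


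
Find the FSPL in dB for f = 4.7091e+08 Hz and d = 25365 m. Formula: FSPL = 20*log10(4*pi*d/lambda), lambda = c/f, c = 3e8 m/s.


lambda = c / f = 3.0000e+08 / 4.7091e+08 = 0.6370644 m
FSPL = 20 * log10(4*pi*25365/0.6370644) = 114.0 dB

114.0 dB


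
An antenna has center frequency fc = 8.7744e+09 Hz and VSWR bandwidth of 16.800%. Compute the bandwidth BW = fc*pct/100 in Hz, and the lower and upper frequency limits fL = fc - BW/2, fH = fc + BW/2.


BW = 8.7744e+09 * 16.800/100 = 1.474099e+09 Hz
fL = 8.7744e+09 - 1.474099e+09/2 = 8.037e+09 Hz
fH = 8.7744e+09 + 1.474099e+09/2 = 9.511e+09 Hz

BW=1.474e+09 Hz, fL=8.037e+09 Hz, fH=9.511e+09 Hz


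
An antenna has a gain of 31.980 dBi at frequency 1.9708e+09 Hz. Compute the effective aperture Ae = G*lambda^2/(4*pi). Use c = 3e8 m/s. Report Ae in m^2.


lambda = c / f = 3.0000e+08 / 1.9708e+09 = 0.1522224 m
G_linear = 10^(31.980/10) = 1577.611
Ae = G_linear * lambda^2 / (4*pi) = 1577.611 * 0.1522224^2 / (4*pi) = 2.909 m^2

2.909 m^2


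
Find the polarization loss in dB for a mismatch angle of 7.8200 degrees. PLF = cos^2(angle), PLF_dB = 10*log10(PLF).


PLF_linear = cos^2(7.8200 deg) = 0.9814873
PLF_dB = 10 * log10(0.9814873) = -0.08115 dB

-0.08115 dB


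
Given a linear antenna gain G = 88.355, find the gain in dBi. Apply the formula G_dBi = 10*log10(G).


G_dBi = 10 * log10(88.355) = 19.46 dBi

19.46 dBi


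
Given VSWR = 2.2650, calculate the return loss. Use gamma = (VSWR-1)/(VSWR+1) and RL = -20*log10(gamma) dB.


gamma = (2.2650 - 1) / (2.2650 + 1) = 0.3874426
RL = -20 * log10(0.3874426) = 8.236 dB

8.236 dB


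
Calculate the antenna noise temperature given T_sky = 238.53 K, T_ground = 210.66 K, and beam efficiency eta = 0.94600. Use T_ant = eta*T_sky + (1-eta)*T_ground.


T_ant = 0.94600 * 238.53 + (1 - 0.94600) * 210.66 = 237.0 K

237.0 K


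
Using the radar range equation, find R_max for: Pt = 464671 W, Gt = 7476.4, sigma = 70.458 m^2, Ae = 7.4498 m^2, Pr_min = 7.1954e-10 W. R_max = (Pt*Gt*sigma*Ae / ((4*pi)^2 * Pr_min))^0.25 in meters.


R^4 = 464671*7476.4*70.458*7.4498 / ((4*pi)^2 * 7.1954e-10) = 1.604864e+19
R_max = 1.604864e+19^0.25 = 63294 m

63294 m


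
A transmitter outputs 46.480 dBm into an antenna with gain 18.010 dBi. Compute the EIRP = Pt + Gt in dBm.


EIRP = Pt + Gt = 46.480 + 18.010 = 64.49 dBm

64.49 dBm


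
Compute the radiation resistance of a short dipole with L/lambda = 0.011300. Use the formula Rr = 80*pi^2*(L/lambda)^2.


Rr = 80 * pi^2 * (0.011300)^2 = 80 * 9.869604 * 1.276900e-04 = 0.1008 ohm

0.1008 ohm


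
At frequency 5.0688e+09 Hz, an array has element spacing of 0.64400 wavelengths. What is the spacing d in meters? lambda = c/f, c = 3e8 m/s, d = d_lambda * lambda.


lambda = c / f = 3.0000e+08 / 5.0688e+09 = 0.05918561 m
d = 0.64400 * 0.05918561 = 0.03812 m

0.03812 m


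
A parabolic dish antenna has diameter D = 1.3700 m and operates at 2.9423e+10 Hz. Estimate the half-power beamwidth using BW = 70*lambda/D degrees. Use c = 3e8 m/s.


lambda = c / f = 3.0000e+08 / 2.9423e+10 = 0.01019611 m
BW = 70 * 0.01019611 / 1.3700 = 0.5210 deg

0.5210 deg


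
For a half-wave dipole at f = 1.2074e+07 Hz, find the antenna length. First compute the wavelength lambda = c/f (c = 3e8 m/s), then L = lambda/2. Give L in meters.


lambda = c / f = 3.0000e+08 / 1.2074e+07 = 24.84678 m
L = lambda / 2 = 24.84678 / 2 = 12.42 m

12.42 m


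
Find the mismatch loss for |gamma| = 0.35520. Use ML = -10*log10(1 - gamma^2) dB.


ML = -10 * log10(1 - 0.35520^2) = -10 * log10(0.87383296) = 0.5857 dB

0.5857 dB


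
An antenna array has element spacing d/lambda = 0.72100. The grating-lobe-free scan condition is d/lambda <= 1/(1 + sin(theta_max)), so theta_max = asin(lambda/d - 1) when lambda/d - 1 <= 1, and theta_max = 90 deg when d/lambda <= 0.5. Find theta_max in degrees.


lambda/d - 1 = 1/0.72100 - 1 = 0.3869626
theta_max = asin(0.3869626) = 22.77 deg

22.77 deg


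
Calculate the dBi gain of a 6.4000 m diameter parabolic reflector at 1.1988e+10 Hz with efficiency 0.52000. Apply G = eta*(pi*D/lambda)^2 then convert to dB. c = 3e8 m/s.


lambda = c / f = 3.0000e+08 / 1.1988e+10 = 0.02502503 m
G_linear = 0.52000 * (pi * 6.4000 / 0.02502503)^2 = 335671.0
G_dBi = 10 * log10(335671.0) = 55.26 dBi

55.26 dBi


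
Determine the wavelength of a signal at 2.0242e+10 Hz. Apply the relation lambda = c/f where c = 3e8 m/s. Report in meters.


lambda = c / f = 3.0000e+08 / 2.0242e+10 = 0.01482 m

0.01482 m


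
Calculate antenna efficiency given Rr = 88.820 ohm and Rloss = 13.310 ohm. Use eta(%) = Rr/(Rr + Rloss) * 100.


eta = 88.820 / (88.820 + 13.310) * 100 = 86.97%

86.97%


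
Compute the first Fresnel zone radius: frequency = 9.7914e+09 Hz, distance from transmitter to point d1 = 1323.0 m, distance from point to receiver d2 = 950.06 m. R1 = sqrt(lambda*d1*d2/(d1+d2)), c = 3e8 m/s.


lambda = c / f = 3.0000e+08 / 9.7914e+09 = 0.03063913 m
R1 = sqrt(0.03063913 * 1323.0 * 950.06 / (1323.0 + 950.06)) = 4.116 m

4.116 m


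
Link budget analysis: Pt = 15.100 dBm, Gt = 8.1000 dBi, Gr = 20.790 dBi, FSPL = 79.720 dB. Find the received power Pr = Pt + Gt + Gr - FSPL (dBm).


Pr = 15.100 + 8.1000 + 20.790 - 79.720 = -35.73 dBm

-35.73 dBm


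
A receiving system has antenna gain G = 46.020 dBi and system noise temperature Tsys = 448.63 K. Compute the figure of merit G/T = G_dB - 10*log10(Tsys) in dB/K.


G/T = 46.020 - 10*log10(448.63) = 46.020 - 26.51888 = 19.50 dB/K

19.50 dB/K


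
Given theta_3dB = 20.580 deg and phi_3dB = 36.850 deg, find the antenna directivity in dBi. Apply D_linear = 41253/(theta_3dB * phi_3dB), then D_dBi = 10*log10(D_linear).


D_linear = 41253 / (20.580 * 36.850) = 54.39672
D_dBi = 10 * log10(54.39672) = 17.36 dBi

17.36 dBi


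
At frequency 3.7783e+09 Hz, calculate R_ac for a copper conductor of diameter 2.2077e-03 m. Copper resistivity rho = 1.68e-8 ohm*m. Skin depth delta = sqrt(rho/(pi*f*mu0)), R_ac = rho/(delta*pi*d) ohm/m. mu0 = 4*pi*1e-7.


delta = sqrt(1.68e-8 / (pi * 3.7783e+09 * 4*pi*1e-7)) = 1.061272e-06 m
R_ac = 1.68e-8 / (1.061272e-06 * pi * 2.2077e-03) = 2.282 ohm/m

2.282 ohm/m


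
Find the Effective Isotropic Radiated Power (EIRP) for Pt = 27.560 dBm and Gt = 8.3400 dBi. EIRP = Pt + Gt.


EIRP = Pt + Gt = 27.560 + 8.3400 = 35.90 dBm

35.90 dBm


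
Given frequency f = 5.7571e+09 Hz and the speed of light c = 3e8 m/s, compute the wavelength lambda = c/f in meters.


lambda = c / f = 3.0000e+08 / 5.7571e+09 = 0.05211 m

0.05211 m


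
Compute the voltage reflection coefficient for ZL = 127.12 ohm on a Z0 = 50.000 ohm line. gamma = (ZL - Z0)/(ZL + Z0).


gamma = (127.12 - 50.000) / (127.12 + 50.000) = 0.4354

0.4354


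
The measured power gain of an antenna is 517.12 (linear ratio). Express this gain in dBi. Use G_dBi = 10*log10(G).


G_dBi = 10 * log10(517.12) = 27.14 dBi

27.14 dBi


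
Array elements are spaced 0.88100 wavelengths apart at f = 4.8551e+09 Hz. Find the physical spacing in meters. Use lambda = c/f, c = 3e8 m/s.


lambda = c / f = 3.0000e+08 / 4.8551e+09 = 0.06179069 m
d = 0.88100 * 0.06179069 = 0.05444 m

0.05444 m


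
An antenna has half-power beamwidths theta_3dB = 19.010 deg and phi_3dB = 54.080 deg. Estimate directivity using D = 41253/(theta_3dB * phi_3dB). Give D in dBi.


D_linear = 41253 / (19.010 * 54.080) = 40.12700
D_dBi = 10 * log10(40.12700) = 16.03 dBi

16.03 dBi


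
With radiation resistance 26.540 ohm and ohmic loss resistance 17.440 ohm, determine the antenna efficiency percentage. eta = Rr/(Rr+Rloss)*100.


eta = 26.540 / (26.540 + 17.440) * 100 = 60.35%

60.35%


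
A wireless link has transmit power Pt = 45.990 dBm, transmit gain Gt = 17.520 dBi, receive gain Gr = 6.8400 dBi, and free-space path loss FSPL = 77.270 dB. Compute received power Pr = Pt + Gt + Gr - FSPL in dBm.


Pr = 45.990 + 17.520 + 6.8400 - 77.270 = -6.92 dBm

-6.92 dBm


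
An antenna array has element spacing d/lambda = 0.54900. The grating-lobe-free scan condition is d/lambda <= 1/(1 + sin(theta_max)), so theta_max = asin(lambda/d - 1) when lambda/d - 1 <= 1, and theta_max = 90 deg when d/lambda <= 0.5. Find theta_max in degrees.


lambda/d - 1 = 1/0.54900 - 1 = 0.8214936
theta_max = asin(0.8214936) = 55.23 deg

55.23 deg


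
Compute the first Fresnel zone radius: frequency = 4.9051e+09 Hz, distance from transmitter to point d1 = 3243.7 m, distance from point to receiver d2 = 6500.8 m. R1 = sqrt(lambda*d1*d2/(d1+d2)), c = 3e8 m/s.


lambda = c / f = 3.0000e+08 / 4.9051e+09 = 0.06116083 m
R1 = sqrt(0.06116083 * 3243.7 * 6500.8 / (3243.7 + 6500.8)) = 11.50 m

11.50 m


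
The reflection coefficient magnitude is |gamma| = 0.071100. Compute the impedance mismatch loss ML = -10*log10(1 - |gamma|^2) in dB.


ML = -10 * log10(1 - 0.071100^2) = -10 * log10(0.99494479) = 0.02201 dB

0.02201 dB


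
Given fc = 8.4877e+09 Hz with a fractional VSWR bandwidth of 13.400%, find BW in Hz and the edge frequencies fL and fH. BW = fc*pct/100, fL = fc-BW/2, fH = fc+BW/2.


BW = 8.4877e+09 * 13.400/100 = 1.137352e+09 Hz
fL = 8.4877e+09 - 1.137352e+09/2 = 7.919e+09 Hz
fH = 8.4877e+09 + 1.137352e+09/2 = 9.056e+09 Hz

BW=1.137e+09 Hz, fL=7.919e+09 Hz, fH=9.056e+09 Hz


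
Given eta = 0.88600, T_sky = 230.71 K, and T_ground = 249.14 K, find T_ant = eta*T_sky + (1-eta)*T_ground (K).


T_ant = 0.88600 * 230.71 + (1 - 0.88600) * 249.14 = 232.8 K

232.8 K


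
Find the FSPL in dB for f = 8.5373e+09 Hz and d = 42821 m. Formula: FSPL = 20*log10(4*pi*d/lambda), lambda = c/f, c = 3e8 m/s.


lambda = c / f = 3.0000e+08 / 8.5373e+09 = 0.03513992 m
FSPL = 20 * log10(4*pi*42821/0.03513992) = 143.7 dB

143.7 dB


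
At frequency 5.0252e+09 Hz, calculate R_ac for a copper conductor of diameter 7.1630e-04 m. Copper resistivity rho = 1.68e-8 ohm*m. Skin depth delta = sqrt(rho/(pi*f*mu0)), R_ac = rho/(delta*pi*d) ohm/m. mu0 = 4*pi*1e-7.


delta = sqrt(1.68e-8 / (pi * 5.0252e+09 * 4*pi*1e-7)) = 9.202336e-07 m
R_ac = 1.68e-8 / (9.202336e-07 * pi * 7.1630e-04) = 8.113 ohm/m

8.113 ohm/m


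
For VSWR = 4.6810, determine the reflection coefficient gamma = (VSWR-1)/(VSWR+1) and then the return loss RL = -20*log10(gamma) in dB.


gamma = (4.6810 - 1) / (4.6810 + 1) = 0.6479493
RL = -20 * log10(0.6479493) = 3.769 dB

3.769 dB


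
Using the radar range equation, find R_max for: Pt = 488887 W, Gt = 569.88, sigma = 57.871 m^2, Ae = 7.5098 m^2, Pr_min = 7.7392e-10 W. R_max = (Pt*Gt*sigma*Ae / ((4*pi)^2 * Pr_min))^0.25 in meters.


R^4 = 488887*569.88*57.871*7.5098 / ((4*pi)^2 * 7.7392e-10) = 9.907532e+17
R_max = 9.907532e+17^0.25 = 31549 m

31549 m


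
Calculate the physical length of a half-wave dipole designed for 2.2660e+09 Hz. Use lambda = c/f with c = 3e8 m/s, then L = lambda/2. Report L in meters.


lambda = c / f = 3.0000e+08 / 2.2660e+09 = 0.1323919 m
L = lambda / 2 = 0.1323919 / 2 = 0.06620 m

0.06620 m


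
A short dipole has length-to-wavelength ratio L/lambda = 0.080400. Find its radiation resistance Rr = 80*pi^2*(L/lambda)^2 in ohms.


Rr = 80 * pi^2 * (0.080400)^2 = 80 * 9.869604 * 6.464160e-03 = 5.104 ohm

5.104 ohm


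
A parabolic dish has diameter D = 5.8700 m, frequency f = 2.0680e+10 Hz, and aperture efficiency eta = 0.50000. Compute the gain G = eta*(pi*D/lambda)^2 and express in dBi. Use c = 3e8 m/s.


lambda = c / f = 3.0000e+08 / 2.0680e+10 = 0.01450677 m
G_linear = 0.50000 * (pi * 5.8700 / 0.01450677)^2 = 807987.2
G_dBi = 10 * log10(807987.2) = 59.07 dBi

59.07 dBi


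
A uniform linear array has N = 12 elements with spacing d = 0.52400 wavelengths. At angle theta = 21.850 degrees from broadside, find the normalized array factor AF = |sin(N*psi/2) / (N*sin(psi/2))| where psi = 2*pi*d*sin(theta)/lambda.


psi = 2*pi*0.52400*sin(21.850 deg) = 1.225355 rad
AF = |sin(12*1.225355/2) / (12*sin(1.225355/2))| = 0.1270

0.1270


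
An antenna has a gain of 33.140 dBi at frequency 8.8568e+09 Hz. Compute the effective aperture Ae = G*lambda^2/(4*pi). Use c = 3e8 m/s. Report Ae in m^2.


lambda = c / f = 3.0000e+08 / 8.8568e+09 = 0.03387228 m
G_linear = 10^(33.140/10) = 2060.630
Ae = G_linear * lambda^2 / (4*pi) = 2060.630 * 0.03387228^2 / (4*pi) = 0.1881 m^2

0.1881 m^2


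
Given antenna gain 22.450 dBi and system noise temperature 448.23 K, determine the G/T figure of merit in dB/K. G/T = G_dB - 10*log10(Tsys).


G/T = 22.450 - 10*log10(448.23) = 22.450 - 26.51501 = -4.065 dB/K

-4.065 dB/K


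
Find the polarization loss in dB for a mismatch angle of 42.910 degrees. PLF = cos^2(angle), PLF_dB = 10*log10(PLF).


PLF_linear = cos^2(42.910 deg) = 0.5364450
PLF_dB = 10 * log10(0.5364450) = -2.705 dB

-2.705 dB


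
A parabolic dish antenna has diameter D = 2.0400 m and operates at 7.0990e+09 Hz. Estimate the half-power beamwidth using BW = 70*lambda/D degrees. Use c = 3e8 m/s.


lambda = c / f = 3.0000e+08 / 7.0990e+09 = 0.04225947 m
BW = 70 * 0.04225947 / 2.0400 = 1.450 deg

1.450 deg


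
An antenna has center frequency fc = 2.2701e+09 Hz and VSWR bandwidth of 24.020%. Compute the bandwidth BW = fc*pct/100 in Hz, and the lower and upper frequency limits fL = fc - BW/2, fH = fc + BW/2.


BW = 2.2701e+09 * 24.020/100 = 5.452780e+08 Hz
fL = 2.2701e+09 - 5.452780e+08/2 = 1.997e+09 Hz
fH = 2.2701e+09 + 5.452780e+08/2 = 2.543e+09 Hz

BW=5.453e+08 Hz, fL=1.997e+09 Hz, fH=2.543e+09 Hz


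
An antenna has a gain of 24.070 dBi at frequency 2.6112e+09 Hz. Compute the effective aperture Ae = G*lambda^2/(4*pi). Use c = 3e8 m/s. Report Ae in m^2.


lambda = c / f = 3.0000e+08 / 2.6112e+09 = 0.1148897 m
G_linear = 10^(24.070/10) = 255.2701
Ae = G_linear * lambda^2 / (4*pi) = 255.2701 * 0.1148897^2 / (4*pi) = 0.2681 m^2

0.2681 m^2


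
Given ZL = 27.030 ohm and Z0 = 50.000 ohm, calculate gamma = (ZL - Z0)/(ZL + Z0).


gamma = (27.030 - 50.000) / (27.030 + 50.000) = -0.2982

-0.2982


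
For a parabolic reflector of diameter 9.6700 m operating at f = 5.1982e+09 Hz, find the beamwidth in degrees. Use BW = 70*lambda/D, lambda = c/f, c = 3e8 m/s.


lambda = c / f = 3.0000e+08 / 5.1982e+09 = 0.05771229 m
BW = 70 * 0.05771229 / 9.6700 = 0.4178 deg

0.4178 deg


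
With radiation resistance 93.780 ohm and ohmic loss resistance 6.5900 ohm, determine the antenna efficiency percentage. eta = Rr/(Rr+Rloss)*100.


eta = 93.780 / (93.780 + 6.5900) * 100 = 93.43%

93.43%


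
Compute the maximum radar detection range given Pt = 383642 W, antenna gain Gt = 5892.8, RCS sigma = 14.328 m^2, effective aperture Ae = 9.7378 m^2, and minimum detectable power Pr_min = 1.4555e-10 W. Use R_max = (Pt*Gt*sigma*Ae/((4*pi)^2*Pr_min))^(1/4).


R^4 = 383642*5892.8*14.328*9.7378 / ((4*pi)^2 * 1.4555e-10) = 1.372342e+19
R_max = 1.372342e+19^0.25 = 60865 m

60865 m


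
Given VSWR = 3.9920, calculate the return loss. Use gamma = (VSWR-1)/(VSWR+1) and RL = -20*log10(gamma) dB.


gamma = (3.9920 - 1) / (3.9920 + 1) = 0.5993590
RL = -20 * log10(0.5993590) = 4.446 dB

4.446 dB


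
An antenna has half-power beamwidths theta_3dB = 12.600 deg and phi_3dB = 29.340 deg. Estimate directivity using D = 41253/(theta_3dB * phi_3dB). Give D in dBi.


D_linear = 41253 / (12.600 * 29.340) = 111.5899
D_dBi = 10 * log10(111.5899) = 20.48 dBi

20.48 dBi


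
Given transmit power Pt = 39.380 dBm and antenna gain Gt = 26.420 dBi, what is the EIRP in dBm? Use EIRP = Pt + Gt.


EIRP = Pt + Gt = 39.380 + 26.420 = 65.80 dBm

65.80 dBm


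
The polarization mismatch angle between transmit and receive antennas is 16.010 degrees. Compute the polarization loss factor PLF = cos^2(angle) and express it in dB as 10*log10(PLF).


PLF_linear = cos^2(16.010 deg) = 0.9239315
PLF_dB = 10 * log10(0.9239315) = -0.3436 dB

-0.3436 dB


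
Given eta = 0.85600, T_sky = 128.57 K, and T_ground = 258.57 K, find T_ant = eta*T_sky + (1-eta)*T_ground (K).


T_ant = 0.85600 * 128.57 + (1 - 0.85600) * 258.57 = 147.3 K

147.3 K


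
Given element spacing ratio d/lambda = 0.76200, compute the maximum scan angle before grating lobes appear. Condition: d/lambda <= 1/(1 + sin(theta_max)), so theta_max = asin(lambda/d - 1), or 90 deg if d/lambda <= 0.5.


lambda/d - 1 = 1/0.76200 - 1 = 0.3123360
theta_max = asin(0.3123360) = 18.20 deg

18.20 deg


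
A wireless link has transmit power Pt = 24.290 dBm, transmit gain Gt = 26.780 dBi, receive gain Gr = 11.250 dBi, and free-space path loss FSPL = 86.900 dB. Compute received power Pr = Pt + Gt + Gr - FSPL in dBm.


Pr = 24.290 + 26.780 + 11.250 - 86.900 = -24.58 dBm

-24.58 dBm


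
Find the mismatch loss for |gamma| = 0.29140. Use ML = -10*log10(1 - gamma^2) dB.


ML = -10 * log10(1 - 0.29140^2) = -10 * log10(0.91508604) = 0.3854 dB

0.3854 dB


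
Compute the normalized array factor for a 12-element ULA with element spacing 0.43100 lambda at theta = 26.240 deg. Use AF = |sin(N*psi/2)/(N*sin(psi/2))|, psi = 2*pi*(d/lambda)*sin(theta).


psi = 2*pi*0.43100*sin(26.240 deg) = 1.197317 rad
AF = |sin(12*1.197317/2) / (12*sin(1.197317/2))| = 0.1159

0.1159


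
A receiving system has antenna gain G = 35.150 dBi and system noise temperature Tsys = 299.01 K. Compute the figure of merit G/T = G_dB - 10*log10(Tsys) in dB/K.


G/T = 35.150 - 10*log10(299.01) = 35.150 - 24.75686 = 10.39 dB/K

10.39 dB/K


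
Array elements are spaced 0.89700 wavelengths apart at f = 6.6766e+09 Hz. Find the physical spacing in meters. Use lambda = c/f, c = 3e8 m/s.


lambda = c / f = 3.0000e+08 / 6.6766e+09 = 0.04493305 m
d = 0.89700 * 0.04493305 = 0.04030 m

0.04030 m


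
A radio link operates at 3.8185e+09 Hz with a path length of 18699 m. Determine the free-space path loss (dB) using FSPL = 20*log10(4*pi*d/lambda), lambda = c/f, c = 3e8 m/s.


lambda = c / f = 3.0000e+08 / 3.8185e+09 = 0.07856488 m
FSPL = 20 * log10(4*pi*18699/0.07856488) = 129.5 dB

129.5 dB


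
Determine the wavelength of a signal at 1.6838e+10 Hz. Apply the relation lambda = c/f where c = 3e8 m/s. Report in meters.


lambda = c / f = 3.0000e+08 / 1.6838e+10 = 0.01782 m

0.01782 m


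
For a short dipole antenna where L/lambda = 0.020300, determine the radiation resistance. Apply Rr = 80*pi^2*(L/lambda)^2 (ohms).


Rr = 80 * pi^2 * (0.020300)^2 = 80 * 9.869604 * 4.120900e-04 = 0.3254 ohm

0.3254 ohm


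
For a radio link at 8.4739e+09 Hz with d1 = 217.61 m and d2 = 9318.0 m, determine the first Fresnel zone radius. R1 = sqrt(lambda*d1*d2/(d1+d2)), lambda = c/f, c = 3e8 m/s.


lambda = c / f = 3.0000e+08 / 8.4739e+09 = 0.03540283 m
R1 = sqrt(0.03540283 * 217.61 * 9318.0 / (217.61 + 9318.0)) = 2.744 m

2.744 m


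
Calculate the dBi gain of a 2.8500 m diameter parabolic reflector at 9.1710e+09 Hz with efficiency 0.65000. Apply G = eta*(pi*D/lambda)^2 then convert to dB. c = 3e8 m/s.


lambda = c / f = 3.0000e+08 / 9.1710e+09 = 0.03271181 m
G_linear = 0.65000 * (pi * 2.8500 / 0.03271181)^2 = 48696.04
G_dBi = 10 * log10(48696.04) = 46.87 dBi

46.87 dBi


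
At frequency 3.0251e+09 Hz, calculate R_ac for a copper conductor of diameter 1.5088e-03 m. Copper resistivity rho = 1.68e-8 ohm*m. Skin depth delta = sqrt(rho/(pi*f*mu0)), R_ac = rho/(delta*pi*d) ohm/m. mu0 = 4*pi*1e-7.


delta = sqrt(1.68e-8 / (pi * 3.0251e+09 * 4*pi*1e-7)) = 1.186055e-06 m
R_ac = 1.68e-8 / (1.186055e-06 * pi * 1.5088e-03) = 2.988 ohm/m

2.988 ohm/m


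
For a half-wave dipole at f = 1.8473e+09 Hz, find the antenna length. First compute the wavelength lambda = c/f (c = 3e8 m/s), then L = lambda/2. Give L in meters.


lambda = c / f = 3.0000e+08 / 1.8473e+09 = 0.1623992 m
L = lambda / 2 = 0.1623992 / 2 = 0.08120 m

0.08120 m


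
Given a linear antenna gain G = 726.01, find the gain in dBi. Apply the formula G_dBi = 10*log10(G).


G_dBi = 10 * log10(726.01) = 28.61 dBi

28.61 dBi


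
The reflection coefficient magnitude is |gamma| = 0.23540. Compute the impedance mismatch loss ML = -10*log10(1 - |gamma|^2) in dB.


ML = -10 * log10(1 - 0.23540^2) = -10 * log10(0.94458684) = 0.2476 dB

0.2476 dB


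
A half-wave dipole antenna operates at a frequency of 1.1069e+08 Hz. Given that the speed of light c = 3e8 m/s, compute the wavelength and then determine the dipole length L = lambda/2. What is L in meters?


lambda = c / f = 3.0000e+08 / 1.1069e+08 = 2.710272 m
L = lambda / 2 = 2.710272 / 2 = 1.355 m

1.355 m


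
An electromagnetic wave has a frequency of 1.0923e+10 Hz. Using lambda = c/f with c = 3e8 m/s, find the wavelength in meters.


lambda = c / f = 3.0000e+08 / 1.0923e+10 = 0.02746 m

0.02746 m


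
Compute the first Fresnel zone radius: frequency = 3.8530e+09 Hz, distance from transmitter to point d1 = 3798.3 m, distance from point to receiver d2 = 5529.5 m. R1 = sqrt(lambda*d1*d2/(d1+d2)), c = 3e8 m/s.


lambda = c / f = 3.0000e+08 / 3.8530e+09 = 0.07786141 m
R1 = sqrt(0.07786141 * 3798.3 * 5529.5 / (3798.3 + 5529.5)) = 13.24 m

13.24 m
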